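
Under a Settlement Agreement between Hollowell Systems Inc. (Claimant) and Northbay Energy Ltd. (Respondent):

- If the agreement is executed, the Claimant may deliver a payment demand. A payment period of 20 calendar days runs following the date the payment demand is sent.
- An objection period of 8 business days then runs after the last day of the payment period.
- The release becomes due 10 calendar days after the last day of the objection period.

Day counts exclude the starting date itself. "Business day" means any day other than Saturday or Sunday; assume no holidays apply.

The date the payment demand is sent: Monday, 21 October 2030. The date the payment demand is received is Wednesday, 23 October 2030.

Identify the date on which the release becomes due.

30 November 2030

Adding 20 calendar days to 21 October 2030 gives 10 November 2030, which is the last day of the payment period.
From Sunday, 10 November 2030, 8 business days (Nov 11, Nov 12, Nov 13, Nov 14, Nov 15, Nov 18, Nov 19, Nov 20, skipping weekends) brings us to Wednesday, 20 November 2030, which is the last day of the objection period.
The date on which the release becomes due: 20 November 2030 + 10 days = 30 November 2030.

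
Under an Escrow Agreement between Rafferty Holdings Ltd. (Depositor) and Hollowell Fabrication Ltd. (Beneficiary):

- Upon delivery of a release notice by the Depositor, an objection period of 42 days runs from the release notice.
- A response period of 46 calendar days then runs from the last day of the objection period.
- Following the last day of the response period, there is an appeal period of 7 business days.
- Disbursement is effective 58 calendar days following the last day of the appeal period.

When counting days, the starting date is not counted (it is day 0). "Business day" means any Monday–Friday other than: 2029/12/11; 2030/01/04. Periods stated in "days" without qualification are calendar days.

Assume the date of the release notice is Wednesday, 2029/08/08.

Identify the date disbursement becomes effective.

The last day of the objection period: 42 calendar days after 2029/08/08 is 2029/09/19.
The last day of the response period: 46 calendar days after 2029/09/19 is 2029/11/04.
The last day of the appeal period: counting 7 business days from Sunday, 2029/11/04 (Nov 5, Nov 6, Nov 7, Nov 8, Nov 9, Nov 12, Nov 13, skipping weekends) reaches Tuesday, 2029/11/13.
The date disbursement becomes effective: 58 calendar days after 2029/11/13 is 2030/01/10.

2030/01/10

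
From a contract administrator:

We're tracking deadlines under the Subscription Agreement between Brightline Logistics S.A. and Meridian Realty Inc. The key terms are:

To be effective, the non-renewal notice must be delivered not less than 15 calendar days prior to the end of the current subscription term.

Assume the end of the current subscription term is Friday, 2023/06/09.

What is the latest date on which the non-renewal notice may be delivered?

Counting back 15 calendar days from 2023/06/09 gives 2023/05/25.

2023/05/25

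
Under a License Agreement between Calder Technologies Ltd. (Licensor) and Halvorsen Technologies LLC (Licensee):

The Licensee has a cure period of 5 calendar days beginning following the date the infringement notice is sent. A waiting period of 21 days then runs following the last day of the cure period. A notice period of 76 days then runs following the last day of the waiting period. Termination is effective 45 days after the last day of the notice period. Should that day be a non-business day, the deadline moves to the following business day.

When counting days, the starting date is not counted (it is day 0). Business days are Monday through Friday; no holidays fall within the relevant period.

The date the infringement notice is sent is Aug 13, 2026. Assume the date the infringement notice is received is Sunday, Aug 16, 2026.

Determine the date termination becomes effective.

Jan 7, 2027

The last day of the cure period: Aug 13, 2026 + 5 days = Aug 18, 2026.
The last day of the waiting period: Aug 18, 2026 + 21 days = Sep 8, 2026.
The last day of the notice period: 76 calendar days after Sep 8, 2026 is Nov 23, 2026.
Adding 45 calendar days to Nov 23, 2026 gives Jan 7, 2027, which is the date termination becomes effective. Jan 7, 2027 is a Thursday, so no roll-forward applies.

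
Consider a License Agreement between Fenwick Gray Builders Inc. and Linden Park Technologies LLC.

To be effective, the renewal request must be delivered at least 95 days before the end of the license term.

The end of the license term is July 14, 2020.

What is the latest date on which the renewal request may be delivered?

July 14, 2020 minus 95 days is April 10, 2020.

April 10, 2020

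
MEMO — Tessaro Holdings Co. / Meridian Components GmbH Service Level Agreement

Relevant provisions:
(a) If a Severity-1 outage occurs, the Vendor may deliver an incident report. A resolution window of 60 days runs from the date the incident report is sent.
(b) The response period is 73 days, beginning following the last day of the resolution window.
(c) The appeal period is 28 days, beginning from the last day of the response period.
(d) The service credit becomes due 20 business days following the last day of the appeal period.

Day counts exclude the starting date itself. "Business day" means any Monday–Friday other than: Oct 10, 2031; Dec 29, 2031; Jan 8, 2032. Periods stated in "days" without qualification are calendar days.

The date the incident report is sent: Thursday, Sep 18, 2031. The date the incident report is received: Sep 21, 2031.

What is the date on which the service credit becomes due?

The last day of the resolution window: Sep 18, 2031 + 60 days = Nov 17, 2031.
Adding 73 calendar days to Nov 17, 2031 gives Jan 29, 2032, which is the last day of the response period.
Adding 28 calendar days to Jan 29, 2032 gives Feb 26, 2032, which is the last day of the appeal period.
The date on which the service credit becomes due: 20 business days after Thursday, Feb 26, 2032, skipping weekends — Feb 27, Mar 1, Mar 2, Mar 3, …, Mar 23, Mar 24, Mar 25 — lands on Thursday, Mar 25, 2032.

Mar 25, 2032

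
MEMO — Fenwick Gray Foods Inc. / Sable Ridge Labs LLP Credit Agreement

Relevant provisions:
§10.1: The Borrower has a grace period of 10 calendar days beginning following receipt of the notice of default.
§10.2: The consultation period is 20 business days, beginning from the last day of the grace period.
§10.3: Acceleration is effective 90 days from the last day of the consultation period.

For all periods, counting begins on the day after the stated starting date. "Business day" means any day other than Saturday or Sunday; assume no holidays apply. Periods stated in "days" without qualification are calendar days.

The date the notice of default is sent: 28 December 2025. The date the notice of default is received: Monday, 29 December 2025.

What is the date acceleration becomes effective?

6 May 2026

The last day of the grace period: 10 calendar days after 29 December 2025 is 8 January 2026.
From Thursday, 8 January 2026, 20 business days (Jan 9, Jan 12, Jan 13, Jan 14, …, Feb 3, Feb 4, Feb 5, skipping weekends) brings us to Thursday, 5 February 2026, which is the last day of the consultation period.
Adding 90 calendar days to 5 February 2026 gives 6 May 2026, which is the date acceleration becomes effective.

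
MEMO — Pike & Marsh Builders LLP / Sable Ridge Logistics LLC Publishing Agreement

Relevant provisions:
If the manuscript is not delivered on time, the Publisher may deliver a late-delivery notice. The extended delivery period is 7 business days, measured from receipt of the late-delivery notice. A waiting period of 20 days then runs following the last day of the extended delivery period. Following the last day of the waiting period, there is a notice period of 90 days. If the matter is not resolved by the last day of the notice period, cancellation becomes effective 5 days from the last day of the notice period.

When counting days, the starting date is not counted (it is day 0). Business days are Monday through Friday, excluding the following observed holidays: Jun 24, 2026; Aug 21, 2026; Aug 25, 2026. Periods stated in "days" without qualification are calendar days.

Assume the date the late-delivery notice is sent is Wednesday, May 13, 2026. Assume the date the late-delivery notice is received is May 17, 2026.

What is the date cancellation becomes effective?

From Sunday, May 17, 2026, 7 business days (May 18, May 19, May 20, May 21, May 22, May 25, May 26, skipping weekends) brings us to Tuesday, May 26, 2026, which is the last day of the extended delivery period.
Adding 20 calendar days to May 26, 2026 gives Jun 15, 2026, which is the last day of the waiting period.
The last day of the notice period: 90 calendar days after Jun 15, 2026 is Sep 13, 2026.
Adding 5 calendar days to Sep 13, 2026 gives Sep 18, 2026, which is the date cancellation becomes effective.

Sep 18, 2026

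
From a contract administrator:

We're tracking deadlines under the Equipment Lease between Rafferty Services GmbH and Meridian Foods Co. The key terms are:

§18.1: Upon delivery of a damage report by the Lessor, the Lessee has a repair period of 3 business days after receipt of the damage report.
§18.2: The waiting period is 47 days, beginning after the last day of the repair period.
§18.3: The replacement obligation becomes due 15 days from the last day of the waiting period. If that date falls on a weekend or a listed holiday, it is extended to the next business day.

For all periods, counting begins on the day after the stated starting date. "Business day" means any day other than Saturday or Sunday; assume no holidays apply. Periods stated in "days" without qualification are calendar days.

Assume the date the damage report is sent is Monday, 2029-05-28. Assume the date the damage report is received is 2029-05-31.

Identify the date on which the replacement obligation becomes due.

The last day of the repair period: 3 business days after Thursday, 2029-05-31, skipping weekends — Jun 1, Jun 4, Jun 5 — lands on Tuesday, 2029-06-05.
The last day of the waiting period: 2029-06-05 + 47 days = 2029-07-22.
The date on which the replacement obligation becomes due: 2029-07-22 + 15 days = 2029-08-06. 2029-08-06 is a Monday, so no roll-forward applies.

2029-08-06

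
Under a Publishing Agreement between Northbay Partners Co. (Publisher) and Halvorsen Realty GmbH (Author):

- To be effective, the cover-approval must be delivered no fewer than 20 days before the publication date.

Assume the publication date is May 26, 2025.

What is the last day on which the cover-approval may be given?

May 6, 2025

Counting back 20 calendar days from May 26, 2025 gives May 6, 2025.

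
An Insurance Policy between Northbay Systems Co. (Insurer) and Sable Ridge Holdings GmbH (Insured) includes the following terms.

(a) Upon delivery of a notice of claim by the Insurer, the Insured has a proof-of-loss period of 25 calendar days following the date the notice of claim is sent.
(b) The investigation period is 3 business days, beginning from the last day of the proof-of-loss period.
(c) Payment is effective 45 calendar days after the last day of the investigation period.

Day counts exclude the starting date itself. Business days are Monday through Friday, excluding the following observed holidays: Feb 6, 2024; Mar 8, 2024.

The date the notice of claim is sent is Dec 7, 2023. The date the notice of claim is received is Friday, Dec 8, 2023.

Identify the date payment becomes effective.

The last day of the proof-of-loss period: Dec 7, 2023 + 25 days = Jan 1, 2024.
The last day of the investigation period: counting 3 business days from Monday, Jan 1, 2024 (Jan 2, Jan 3, Jan 4, skipping weekends) reaches Thursday, Jan 4, 2024.
The date payment becomes effective: Jan 4, 2024 + 45 days = Feb 18, 2024.

Feb 18, 2024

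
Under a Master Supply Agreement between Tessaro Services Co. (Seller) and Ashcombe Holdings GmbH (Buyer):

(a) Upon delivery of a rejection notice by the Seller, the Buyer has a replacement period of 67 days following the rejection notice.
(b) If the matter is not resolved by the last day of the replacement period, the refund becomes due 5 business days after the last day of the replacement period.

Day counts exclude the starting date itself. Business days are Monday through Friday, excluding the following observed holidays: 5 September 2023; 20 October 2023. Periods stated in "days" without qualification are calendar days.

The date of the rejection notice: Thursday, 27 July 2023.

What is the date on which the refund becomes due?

The last day of the replacement period: 27 July 2023 + 67 days = 2 October 2023.
The date on which the refund becomes due: 5 business days after Monday, 2 October 2023, skipping weekends — Oct 3, Oct 4, Oct 5, Oct 6, Oct 9 — lands on Monday, 9 October 2023.

9 October 2023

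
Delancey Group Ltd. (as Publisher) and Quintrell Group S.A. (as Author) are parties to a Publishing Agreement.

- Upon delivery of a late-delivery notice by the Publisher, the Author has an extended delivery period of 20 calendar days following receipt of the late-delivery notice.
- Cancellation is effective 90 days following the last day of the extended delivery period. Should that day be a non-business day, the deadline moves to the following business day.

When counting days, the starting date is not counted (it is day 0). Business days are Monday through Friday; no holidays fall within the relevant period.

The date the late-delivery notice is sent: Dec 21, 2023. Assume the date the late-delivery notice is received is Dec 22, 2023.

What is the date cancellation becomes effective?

Apr 10, 2024

The last day of the extended delivery period: 20 calendar days after Dec 22, 2023 is Jan 11, 2024.
The date cancellation becomes effective: Jan 11, 2024 + 90 days = Apr 10, 2024. Apr 10, 2024 is a Wednesday, so no roll-forward applies.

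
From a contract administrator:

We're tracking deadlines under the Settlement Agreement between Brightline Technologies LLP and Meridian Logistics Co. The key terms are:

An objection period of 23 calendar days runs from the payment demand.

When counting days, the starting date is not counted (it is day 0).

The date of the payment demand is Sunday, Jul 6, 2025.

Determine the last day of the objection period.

The last day of the objection period: Jul 6, 2025 + 23 days = Jul 29, 2025.

Jul 29, 2025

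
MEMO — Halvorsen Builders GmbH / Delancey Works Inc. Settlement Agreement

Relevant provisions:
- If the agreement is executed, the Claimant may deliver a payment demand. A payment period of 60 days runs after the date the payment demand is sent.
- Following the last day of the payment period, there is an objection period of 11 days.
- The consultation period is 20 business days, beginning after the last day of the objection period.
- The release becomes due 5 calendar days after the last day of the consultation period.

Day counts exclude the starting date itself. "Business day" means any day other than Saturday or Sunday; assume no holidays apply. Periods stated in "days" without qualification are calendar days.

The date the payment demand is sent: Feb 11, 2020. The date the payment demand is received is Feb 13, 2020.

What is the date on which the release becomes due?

May 25, 2020

The last day of the payment period: Feb 11, 2020 + 60 days = Apr 11, 2020.
Adding 11 calendar days to Apr 11, 2020 gives Apr 22, 2020, which is the last day of the objection period.
From Wednesday, Apr 22, 2020, 20 business days (Apr 23, Apr 24, Apr 27, Apr 28, …, May 18, May 19, May 20, skipping weekends) brings us to Wednesday, May 20, 2020, which is the last day of the consultation period.
The date on which the release becomes due: 5 calendar days after May 20, 2020 is May 25, 2020.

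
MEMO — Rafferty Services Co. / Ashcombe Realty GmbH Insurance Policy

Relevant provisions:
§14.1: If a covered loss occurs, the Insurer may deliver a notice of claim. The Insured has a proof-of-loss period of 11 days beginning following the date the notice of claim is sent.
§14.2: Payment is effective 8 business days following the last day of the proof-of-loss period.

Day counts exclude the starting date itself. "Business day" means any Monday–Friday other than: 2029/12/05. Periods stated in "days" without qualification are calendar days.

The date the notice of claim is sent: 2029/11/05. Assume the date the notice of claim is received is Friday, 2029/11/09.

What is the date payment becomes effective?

The last day of the proof-of-loss period: 11 calendar days after 2029/11/05 is 2029/11/16.
The date payment becomes effective: counting 8 business days from Friday, 2029/11/16 (Nov 19, Nov 20, Nov 21, Nov 22, Nov 23, Nov 26, Nov 27, Nov 28, skipping weekends) reaches Wednesday, 2029/11/28.

2029/11/28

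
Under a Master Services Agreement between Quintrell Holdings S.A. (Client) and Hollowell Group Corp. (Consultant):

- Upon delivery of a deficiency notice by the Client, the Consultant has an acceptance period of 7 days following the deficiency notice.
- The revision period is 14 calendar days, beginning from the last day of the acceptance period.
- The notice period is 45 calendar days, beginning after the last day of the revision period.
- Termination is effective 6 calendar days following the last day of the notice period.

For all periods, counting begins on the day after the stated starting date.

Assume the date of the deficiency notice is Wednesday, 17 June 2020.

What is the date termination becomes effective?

28 August 2020

The last day of the acceptance period: 7 calendar days after 17 June 2020 is 24 June 2020.
Adding 14 calendar days to 24 June 2020 gives 8 July 2020, which is the last day of the revision period.
Adding 45 calendar days to 8 July 2020 gives 22 August 2020, which is the last day of the notice period.
The date termination becomes effective: 6 calendar days after 22 August 2020 is 28 August 2020.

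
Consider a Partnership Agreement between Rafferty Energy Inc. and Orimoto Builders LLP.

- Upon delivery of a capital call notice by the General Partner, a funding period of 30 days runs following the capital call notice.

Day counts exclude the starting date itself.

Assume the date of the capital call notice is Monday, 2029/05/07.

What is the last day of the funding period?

The last day of the funding period: 2029/05/07 + 30 days = 2029/06/06.

2029/06/06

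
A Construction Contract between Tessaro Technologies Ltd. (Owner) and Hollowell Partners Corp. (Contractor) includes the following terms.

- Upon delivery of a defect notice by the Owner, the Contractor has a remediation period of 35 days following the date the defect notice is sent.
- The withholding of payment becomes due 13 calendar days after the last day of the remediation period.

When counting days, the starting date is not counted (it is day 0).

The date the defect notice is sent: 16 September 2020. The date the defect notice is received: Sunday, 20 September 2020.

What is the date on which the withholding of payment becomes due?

Adding 35 calendar days to 16 September 2020 gives 21 October 2020, which is the last day of the remediation period.
The date on which the withholding of payment becomes due: 13 calendar days after 21 October 2020 is 3 November 2020.

3 November 2020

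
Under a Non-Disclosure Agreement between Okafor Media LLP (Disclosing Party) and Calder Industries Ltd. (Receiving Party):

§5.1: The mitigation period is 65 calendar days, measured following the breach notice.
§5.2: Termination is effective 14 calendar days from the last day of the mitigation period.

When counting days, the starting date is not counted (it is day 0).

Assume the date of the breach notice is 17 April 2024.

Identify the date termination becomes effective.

5 July 2024

Adding 65 calendar days to 17 April 2024 gives 21 June 2024, which is the last day of the mitigation period.
The date termination becomes effective: 21 June 2024 + 14 days = 5 July 2024.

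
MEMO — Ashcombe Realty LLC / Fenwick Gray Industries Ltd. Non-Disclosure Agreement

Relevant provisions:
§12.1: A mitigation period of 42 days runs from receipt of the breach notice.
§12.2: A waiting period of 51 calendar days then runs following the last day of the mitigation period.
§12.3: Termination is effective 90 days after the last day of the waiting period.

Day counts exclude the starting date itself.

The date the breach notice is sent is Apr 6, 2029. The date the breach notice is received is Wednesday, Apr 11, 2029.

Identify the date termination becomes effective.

Oct 11, 2029

Adding 42 calendar days to Apr 11, 2029 gives May 23, 2029, which is the last day of the mitigation period.
Adding 51 calendar days to May 23, 2029 gives Jul 13, 2029, which is the last day of the waiting period.
Adding 90 calendar days to Jul 13, 2029 gives Oct 11, 2029, which is the date termination becomes effective.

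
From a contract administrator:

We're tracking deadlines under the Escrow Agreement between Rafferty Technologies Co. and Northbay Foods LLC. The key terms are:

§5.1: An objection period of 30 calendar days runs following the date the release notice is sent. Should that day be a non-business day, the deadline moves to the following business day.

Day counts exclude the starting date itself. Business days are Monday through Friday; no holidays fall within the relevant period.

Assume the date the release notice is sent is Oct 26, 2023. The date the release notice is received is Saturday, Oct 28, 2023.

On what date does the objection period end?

Nov 27, 2023

The last day of the objection period: 30 calendar days after Oct 26, 2023 is Nov 25, 2023. That falls on a Saturday, so it rolls to the next business day, Monday, Nov 27, 2023.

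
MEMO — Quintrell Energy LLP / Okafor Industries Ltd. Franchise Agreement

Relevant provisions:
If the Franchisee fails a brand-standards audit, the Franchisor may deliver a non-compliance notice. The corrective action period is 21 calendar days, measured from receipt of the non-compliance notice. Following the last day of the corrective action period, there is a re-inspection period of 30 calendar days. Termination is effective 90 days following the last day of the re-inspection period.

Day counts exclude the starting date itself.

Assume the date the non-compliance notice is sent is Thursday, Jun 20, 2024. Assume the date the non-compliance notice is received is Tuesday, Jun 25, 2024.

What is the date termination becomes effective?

Adding 21 calendar days to Jun 25, 2024 gives Jul 16, 2024, which is the last day of the corrective action period.
The last day of the re-inspection period: 30 calendar days after Jul 16, 2024 is Aug 15, 2024.
The date termination becomes effective: 90 calendar days after Aug 15, 2024 is Nov 13, 2024.

Nov 13, 2024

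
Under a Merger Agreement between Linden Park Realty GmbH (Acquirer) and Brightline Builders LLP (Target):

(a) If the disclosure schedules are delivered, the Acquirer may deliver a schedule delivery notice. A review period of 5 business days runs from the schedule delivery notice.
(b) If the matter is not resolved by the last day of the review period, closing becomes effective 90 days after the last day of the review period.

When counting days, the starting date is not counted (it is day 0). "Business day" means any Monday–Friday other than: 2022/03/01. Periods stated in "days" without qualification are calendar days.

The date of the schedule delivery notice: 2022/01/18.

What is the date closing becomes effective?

2022/04/25

The last day of the review period: 5 business days after Tuesday, 2022/01/18, skipping weekends — Jan 19, Jan 20, Jan 21, Jan 24, Jan 25 — lands on Tuesday, 2022/01/25.
The date closing becomes effective: 90 calendar days after 2022/01/25 is 2022/04/25.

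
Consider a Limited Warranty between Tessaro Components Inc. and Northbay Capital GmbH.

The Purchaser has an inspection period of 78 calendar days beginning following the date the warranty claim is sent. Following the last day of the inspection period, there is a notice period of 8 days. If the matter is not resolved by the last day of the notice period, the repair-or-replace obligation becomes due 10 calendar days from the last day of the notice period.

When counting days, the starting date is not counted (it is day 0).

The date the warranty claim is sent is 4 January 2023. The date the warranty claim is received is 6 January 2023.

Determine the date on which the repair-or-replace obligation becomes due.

10 April 2023

Adding 78 calendar days to 4 January 2023 gives 23 March 2023, which is the last day of the inspection period.
The last day of the notice period: 23 March 2023 + 8 days = 31 March 2023.
The date on which the repair-or-replace obligation becomes due: 31 March 2023 + 10 days = 10 April 2023.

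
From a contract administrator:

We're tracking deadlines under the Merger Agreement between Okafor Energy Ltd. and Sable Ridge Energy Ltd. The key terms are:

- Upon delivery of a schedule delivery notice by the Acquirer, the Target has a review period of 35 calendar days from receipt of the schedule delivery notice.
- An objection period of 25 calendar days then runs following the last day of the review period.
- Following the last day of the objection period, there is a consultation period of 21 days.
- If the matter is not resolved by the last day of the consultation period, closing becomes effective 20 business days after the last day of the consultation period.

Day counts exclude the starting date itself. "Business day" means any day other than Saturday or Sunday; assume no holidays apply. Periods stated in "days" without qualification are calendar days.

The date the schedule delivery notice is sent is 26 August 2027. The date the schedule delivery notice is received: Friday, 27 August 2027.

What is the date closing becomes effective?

14 December 2027

Adding 35 calendar days to 27 August 2027 gives 1 October 2027, which is the last day of the review period.
The last day of the objection period: 1 October 2027 + 25 days = 26 October 2027.
The last day of the consultation period: 26 October 2027 + 21 days = 16 November 2027.
The date closing becomes effective: 20 business days after Tuesday, 16 November 2027, skipping weekends — Nov 17, Nov 18, Nov 19, Nov 22, …, Dec 10, Dec 13, Dec 14 — lands on Tuesday, 14 December 2027.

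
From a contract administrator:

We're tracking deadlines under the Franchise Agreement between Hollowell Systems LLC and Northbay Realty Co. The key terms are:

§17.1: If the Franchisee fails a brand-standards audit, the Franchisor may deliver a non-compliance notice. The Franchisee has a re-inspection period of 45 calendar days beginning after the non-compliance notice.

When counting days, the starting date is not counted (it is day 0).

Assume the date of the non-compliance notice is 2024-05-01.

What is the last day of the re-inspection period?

The last day of the re-inspection period: 45 calendar days after 2024-05-01 is 2024-06-15.

2024-06-15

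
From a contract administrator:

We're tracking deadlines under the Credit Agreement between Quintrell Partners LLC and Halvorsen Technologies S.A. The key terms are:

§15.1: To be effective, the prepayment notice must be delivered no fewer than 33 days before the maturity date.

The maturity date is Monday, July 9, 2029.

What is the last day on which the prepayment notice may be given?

June 6, 2029

Counting back 33 calendar days from July 9, 2029 gives June 6, 2029.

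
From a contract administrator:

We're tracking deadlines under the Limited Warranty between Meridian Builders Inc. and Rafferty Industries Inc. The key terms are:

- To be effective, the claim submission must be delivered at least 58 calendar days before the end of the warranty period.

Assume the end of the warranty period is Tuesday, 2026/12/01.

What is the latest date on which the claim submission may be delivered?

Counting back 58 calendar days from 2026/12/01 gives 2026/10/04.

2026/10/04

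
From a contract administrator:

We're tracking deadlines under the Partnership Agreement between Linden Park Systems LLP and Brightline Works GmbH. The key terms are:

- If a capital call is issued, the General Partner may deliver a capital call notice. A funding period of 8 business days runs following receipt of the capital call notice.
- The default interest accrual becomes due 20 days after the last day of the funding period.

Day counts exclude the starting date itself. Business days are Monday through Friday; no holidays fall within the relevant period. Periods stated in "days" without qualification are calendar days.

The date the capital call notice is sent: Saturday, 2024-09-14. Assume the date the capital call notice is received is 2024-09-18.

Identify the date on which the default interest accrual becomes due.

From Wednesday, 2024-09-18, 8 business days (Sep 19, Sep 20, Sep 23, Sep 24, Sep 25, Sep 26, Sep 27, Sep 30, skipping weekends) brings us to Monday, 2024-09-30, which is the last day of the funding period.
Adding 20 calendar days to 2024-09-30 gives 2024-10-20, which is the date on which the default interest accrual becomes due.

2024-10-20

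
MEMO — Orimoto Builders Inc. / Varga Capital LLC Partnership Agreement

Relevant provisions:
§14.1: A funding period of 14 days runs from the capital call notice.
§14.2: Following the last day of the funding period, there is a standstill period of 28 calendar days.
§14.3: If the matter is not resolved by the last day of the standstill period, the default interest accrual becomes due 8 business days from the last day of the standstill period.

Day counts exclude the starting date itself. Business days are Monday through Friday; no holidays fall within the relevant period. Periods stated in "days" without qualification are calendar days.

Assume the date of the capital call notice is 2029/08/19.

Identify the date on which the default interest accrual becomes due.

Adding 14 calendar days to 2029/08/19 gives 2029/09/02, which is the last day of the funding period.
The last day of the standstill period: 28 calendar days after 2029/09/02 is 2029/09/30.
The date on which the default interest accrual becomes due: counting 8 business days from Sunday, 2029/09/30 (Oct 1, Oct 2, Oct 3, Oct 4, Oct 5, Oct 8, Oct 9, Oct 10, skipping weekends) reaches Wednesday, 2029/10/10.

2029/10/10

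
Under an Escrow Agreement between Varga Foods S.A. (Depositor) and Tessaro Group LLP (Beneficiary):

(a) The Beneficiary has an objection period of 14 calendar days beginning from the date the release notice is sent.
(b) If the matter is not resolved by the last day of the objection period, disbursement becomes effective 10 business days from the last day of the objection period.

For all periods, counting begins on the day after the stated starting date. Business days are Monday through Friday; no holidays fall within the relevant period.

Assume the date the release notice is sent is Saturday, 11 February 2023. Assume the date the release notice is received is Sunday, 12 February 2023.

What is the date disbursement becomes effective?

10 March 2023

The last day of the objection period: 11 February 2023 + 14 days = 25 February 2023.
The date disbursement becomes effective: 10 business days after Saturday, 25 February 2023, skipping weekends — Feb 27, Feb 28, Mar 1, Mar 2, Mar 3, Mar 6, Mar 7, Mar 8, Mar 9, Mar 10 — lands on Friday, 10 March 2023.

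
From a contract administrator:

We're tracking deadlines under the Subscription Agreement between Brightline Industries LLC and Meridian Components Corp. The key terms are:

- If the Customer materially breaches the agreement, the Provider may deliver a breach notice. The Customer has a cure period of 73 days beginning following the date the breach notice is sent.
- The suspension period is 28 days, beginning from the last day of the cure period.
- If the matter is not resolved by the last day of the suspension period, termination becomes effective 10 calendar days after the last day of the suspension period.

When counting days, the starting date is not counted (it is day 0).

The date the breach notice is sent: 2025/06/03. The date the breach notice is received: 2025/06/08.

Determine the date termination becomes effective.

2025/09/22

The last day of the cure period: 2025/06/03 + 73 days = 2025/08/15.
The last day of the suspension period: 28 calendar days after 2025/08/15 is 2025/09/12.
Adding 10 calendar days to 2025/09/12 gives 2025/09/22, which is the date termination becomes effective.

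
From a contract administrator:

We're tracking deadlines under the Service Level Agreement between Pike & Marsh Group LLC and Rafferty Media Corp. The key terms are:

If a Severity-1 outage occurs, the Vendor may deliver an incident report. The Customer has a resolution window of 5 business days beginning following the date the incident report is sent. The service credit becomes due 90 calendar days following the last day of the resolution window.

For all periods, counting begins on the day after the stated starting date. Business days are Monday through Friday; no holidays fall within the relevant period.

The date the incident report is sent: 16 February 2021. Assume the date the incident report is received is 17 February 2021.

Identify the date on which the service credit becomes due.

24 May 2021

From Tuesday, 16 February 2021, 5 business days (Feb 17, Feb 18, Feb 19, Feb 22, Feb 23, skipping weekends) brings us to Tuesday, 23 February 2021, which is the last day of the resolution window.
The date on which the service credit becomes due: 23 February 2021 + 90 days = 24 May 2021.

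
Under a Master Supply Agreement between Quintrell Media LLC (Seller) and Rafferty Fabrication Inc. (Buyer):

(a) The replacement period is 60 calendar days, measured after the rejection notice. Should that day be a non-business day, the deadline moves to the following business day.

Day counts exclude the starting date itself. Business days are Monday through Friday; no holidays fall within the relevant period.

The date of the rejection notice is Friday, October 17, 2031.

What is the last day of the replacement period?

The last day of the replacement period: October 17, 2031 + 60 days = December 16, 2031. December 16, 2031 is a Tuesday, so no roll-forward applies.

December 16, 2031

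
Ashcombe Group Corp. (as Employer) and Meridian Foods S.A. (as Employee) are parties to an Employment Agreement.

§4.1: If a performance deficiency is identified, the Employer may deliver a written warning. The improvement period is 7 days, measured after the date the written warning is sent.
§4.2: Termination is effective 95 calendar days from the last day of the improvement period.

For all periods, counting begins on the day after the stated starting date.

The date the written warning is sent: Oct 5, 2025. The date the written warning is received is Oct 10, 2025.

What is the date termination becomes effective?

The last day of the improvement period: 7 calendar days after Oct 5, 2025 is Oct 12, 2025.
Adding 95 calendar days to Oct 12, 2025 gives Jan 15, 2026, which is the date termination becomes effective.

Jan 15, 2026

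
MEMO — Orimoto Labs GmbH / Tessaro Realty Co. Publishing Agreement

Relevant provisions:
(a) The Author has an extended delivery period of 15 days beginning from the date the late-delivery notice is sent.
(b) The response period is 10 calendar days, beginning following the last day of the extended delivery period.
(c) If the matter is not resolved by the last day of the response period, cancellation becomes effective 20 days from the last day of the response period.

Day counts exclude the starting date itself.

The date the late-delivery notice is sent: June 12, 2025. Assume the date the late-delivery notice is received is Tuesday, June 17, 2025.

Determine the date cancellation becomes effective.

July 27, 2025

The last day of the extended delivery period: June 12, 2025 + 15 days = June 27, 2025.
Adding 10 calendar days to June 27, 2025 gives July 7, 2025, which is the last day of the response period.
The date cancellation becomes effective: 20 calendar days after July 7, 2025 is July 27, 2025.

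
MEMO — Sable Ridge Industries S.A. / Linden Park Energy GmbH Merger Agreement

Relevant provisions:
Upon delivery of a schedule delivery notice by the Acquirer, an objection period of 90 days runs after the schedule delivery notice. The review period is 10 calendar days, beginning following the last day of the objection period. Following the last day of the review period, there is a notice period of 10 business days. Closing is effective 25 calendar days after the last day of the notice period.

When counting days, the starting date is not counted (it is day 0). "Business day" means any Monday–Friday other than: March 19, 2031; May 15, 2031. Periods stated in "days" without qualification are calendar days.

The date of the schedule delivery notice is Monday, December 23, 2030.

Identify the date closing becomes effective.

The last day of the objection period: December 23, 2030 + 90 days = March 23, 2031.
The last day of the review period: March 23, 2031 + 10 days = April 2, 2031.
From Wednesday, April 2, 2031, 10 business days (Apr 3, Apr 4, Apr 7, Apr 8, Apr 9, Apr 10, Apr 11, Apr 14, Apr 15, Apr 16, skipping weekends) brings us to Wednesday, April 16, 2031, which is the last day of the notice period.
The date closing becomes effective: 25 calendar days after April 16, 2031 is May 11, 2031.

May 11, 2031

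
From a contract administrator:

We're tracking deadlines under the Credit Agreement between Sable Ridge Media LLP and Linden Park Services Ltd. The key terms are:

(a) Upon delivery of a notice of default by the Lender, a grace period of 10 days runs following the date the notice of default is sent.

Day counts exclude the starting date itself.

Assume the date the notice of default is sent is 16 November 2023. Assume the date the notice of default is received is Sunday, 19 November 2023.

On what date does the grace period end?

26 November 2023

Adding 10 calendar days to 16 November 2023 gives 26 November 2023, which is the last day of the grace period.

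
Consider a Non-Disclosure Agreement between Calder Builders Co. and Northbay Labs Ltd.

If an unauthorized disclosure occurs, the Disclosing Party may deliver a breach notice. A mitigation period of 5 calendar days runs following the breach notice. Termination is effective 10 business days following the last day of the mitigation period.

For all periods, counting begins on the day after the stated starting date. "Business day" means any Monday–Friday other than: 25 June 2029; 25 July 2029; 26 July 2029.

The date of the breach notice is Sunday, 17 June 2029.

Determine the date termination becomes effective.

The last day of the mitigation period: 17 June 2029 + 5 days = 22 June 2029.
The date termination becomes effective: counting 10 business days from Friday, 22 June 2029 (Jun 26, Jun 27, Jun 28, Jun 29, Jul 2, Jul 3, Jul 4, Jul 5, Jul 6, Jul 9, skipping weekends and the listed holiday on Jun 25) reaches Monday, 9 July 2029.

9 July 2029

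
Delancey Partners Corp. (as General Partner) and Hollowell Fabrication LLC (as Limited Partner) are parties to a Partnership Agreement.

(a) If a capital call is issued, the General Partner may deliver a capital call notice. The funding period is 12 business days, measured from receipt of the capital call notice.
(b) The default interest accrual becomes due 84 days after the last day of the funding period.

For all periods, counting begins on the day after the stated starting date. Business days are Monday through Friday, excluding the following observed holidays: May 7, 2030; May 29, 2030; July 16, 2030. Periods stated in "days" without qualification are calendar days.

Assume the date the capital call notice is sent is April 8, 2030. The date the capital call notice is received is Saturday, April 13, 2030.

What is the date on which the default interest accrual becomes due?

The last day of the funding period: counting 12 business days from Saturday, April 13, 2030 (Apr 15, Apr 16, Apr 17, Apr 18, …, Apr 26, Apr 29, Apr 30, skipping weekends) reaches Tuesday, April 30, 2030.
The date on which the default interest accrual becomes due: 84 calendar days after April 30, 2030 is July 23, 2030.

July 23, 2030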